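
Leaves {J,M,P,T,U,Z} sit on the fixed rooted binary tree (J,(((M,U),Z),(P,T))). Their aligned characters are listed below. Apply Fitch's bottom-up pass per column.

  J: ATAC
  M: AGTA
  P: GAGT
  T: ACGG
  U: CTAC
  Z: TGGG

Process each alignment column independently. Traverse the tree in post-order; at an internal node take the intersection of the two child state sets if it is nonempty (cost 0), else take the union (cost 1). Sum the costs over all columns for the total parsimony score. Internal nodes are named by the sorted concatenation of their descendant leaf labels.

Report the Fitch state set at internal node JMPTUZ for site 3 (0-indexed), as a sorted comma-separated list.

MU@0: {A} ∪ {C} = {A,C} (union, +1)
MUZ@0: {A,C} ∪ {T} = {A,C,T} (union, +1)
PT@0: {G} ∪ {A} = {A,G} (union, +1)
MPTUZ@0: {A,C,T} ∩ {A,G} = {A} (intersection, +0)
JMPTUZ@0: {A} ∩ {A} = {A} (intersection, +0)
MU@1: {G} ∪ {T} = {G,T} (union, +1)
MUZ@1: {G,T} ∩ {G} = {G} (intersection, +0)
PT@1: {A} ∪ {C} = {A,C} (union, +1)
MPTUZ@1: {G} ∪ {A,C} = {A,C,G} (union, +1)
JMPTUZ@1: {T} ∪ {A,C,G} = {A,C,G,T} (union, +1)
MU@2: {T} ∪ {A} = {A,T} (union, +1)
MUZ@2: {A,T} ∪ {G} = {A,G,T} (union, +1)
PT@2: {G} ∩ {G} = {G} (intersection, +0)
MPTUZ@2: {A,G,T} ∩ {G} = {G} (intersection, +0)
JMPTUZ@2: {A} ∪ {G} = {A,G} (union, +1)
MU@3: {A} ∪ {C} = {A,C} (union, +1)
MUZ@3: {A,C} ∪ {G} = {A,C,G} (union, +1)
PT@3: {T} ∪ {G} = {G,T} (union, +1)
MPTUZ@3: {A,C,G} ∩ {G,T} = {G} (intersection, +0)
JMPTUZ@3: {C} ∪ {G} = {C,G} (union, +1)
per-site changes: [3, 4, 3, 4]; total = 14

C,G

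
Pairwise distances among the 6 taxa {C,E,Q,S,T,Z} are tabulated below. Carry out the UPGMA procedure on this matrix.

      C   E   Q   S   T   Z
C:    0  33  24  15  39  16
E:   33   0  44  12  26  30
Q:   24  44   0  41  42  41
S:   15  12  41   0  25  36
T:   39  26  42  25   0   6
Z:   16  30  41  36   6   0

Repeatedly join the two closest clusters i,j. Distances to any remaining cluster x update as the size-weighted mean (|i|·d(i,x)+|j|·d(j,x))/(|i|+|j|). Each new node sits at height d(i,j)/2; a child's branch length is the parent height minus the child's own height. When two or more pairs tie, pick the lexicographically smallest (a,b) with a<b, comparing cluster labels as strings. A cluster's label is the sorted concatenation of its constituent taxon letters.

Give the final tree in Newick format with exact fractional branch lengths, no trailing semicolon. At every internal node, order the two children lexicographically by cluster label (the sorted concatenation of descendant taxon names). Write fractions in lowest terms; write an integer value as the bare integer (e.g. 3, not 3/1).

step 1: merge (T,Z) at d=6; branch lengths T→3, Z→3; new cluster TZ
  updated: d(C,TZ)=55/2, d(E,TZ)=28, d(Q,TZ)=83/2, d(S,TZ)=61/2
step 2: merge (E,S) at d=12; branch lengths E→6, S→6; new cluster ES
  updated: d(C,ES)=24, d(ES,Q)=85/2, d(ES,TZ)=117/4
step 3: merge (C,ES) at d=24; branch lengths C→12, ES→6; new cluster CES
  updated: d(CES,Q)=109/3, d(CES,TZ)=86/3
step 4: merge (CES,TZ) at d=86/3; branch lengths CES→7/3, TZ→34/3; new cluster CESTZ
  updated: d(CESTZ,Q)=192/5
step 5: merge (CESTZ,Q) at d=192/5; branch lengths CESTZ→73/15, Q→96/5; new cluster CEQSTZ
final tree: (((C:12,(E:6,S:6):6):7/3,(T:3,Z:3):34/3):73/15,Q:96/5)
total length: 1106/15

(((C:12,(E:6,S:6):6):7/3,(T:3,Z:3):34/3):73/15,Q:96/5)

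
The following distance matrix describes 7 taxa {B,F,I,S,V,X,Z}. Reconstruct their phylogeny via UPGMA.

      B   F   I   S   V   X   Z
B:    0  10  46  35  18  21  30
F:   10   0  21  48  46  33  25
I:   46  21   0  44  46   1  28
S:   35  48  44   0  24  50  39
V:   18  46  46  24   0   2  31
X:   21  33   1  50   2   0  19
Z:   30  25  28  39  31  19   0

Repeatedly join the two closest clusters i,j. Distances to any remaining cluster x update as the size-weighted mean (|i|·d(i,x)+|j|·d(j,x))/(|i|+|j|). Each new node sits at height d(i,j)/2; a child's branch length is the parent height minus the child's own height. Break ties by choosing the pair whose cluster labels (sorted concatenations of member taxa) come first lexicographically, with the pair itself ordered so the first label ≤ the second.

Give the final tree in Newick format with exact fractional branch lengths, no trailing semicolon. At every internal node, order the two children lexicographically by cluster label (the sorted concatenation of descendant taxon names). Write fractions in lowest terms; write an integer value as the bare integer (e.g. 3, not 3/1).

(((B:5,F:5):29/3,((I:1/2,X:1/2):45/4,Z:47/4):35/12):197/60,(S:12,V:12):119/20)

step 1: merge (I,X) at d=1; branch lengths I→1/2, X→1/2; new cluster IX
  updated: d(B,IX)=67/2, d(F,IX)=27, d(IX,S)=47, d(IX,V)=24, d(IX,Z)=47/2
step 2: merge (B,F) at d=10; branch lengths B→5, F→5; new cluster BF
  updated: d(BF,IX)=121/4, d(BF,S)=83/2, d(BF,V)=32, d(BF,Z)=55/2
step 3: merge (IX,Z) at d=47/2; branch lengths IX→45/4, Z→47/4; new cluster IXZ
  updated: d(BF,IXZ)=88/3, d(IXZ,S)=133/3, d(IXZ,V)=79/3
step 4: merge (S,V) at d=24; branch lengths S→12, V→12; new cluster SV
  updated: d(BF,SV)=147/4, d(IXZ,SV)=106/3
step 5: merge (BF,IXZ) at d=88/3; branch lengths BF→29/3, IXZ→35/12; new cluster BFIXZ
  updated: d(BFIXZ,SV)=359/10
step 6: merge (BFIXZ,SV) at d=359/10; branch lengths BFIXZ→197/60, SV→119/20; new cluster BFISVXZ
final tree: (((B:5,F:5):29/3,((I:1/2,X:1/2):45/4,Z:47/4):35/12):197/60,(S:12,V:12):119/20)
total length: 4789/60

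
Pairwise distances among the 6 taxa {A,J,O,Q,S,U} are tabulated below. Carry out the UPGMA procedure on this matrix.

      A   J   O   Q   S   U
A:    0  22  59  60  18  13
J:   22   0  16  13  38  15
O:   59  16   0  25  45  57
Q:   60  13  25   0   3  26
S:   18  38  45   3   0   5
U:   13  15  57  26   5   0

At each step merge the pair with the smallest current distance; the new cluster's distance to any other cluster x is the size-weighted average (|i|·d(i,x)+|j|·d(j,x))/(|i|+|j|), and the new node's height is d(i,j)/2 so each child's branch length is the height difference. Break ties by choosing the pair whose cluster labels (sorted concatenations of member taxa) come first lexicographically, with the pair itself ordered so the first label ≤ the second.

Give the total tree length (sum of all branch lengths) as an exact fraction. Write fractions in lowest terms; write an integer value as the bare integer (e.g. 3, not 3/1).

step 1: merge (Q,S) at d=3; branch lengths Q→3/2, S→3/2; new cluster QS
  updated: d(A,QS)=39, d(J,QS)=51/2, d(O,QS)=35, d(QS,U)=31/2
step 2: merge (A,U) at d=13; branch lengths A→13/2, U→13/2; new cluster AU
  updated: d(AU,J)=37/2, d(AU,O)=58, d(AU,QS)=109/4
step 3: merge (J,O) at d=16; branch lengths J→8, O→8; new cluster JO
  updated: d(AU,JO)=153/4, d(JO,QS)=121/4
step 4: merge (AU,QS) at d=109/4; branch lengths AU→57/8, QS→97/8; new cluster AQSU
  updated: d(AQSU,JO)=137/4
step 5: merge (AQSU,JO) at d=137/4; branch lengths AQSU→7/2, JO→73/8; new cluster AJOQSU
final tree: (((A:13/2,U:13/2):57/8,(Q:3/2,S:3/2):97/8):7/2,(J:8,O:8):73/8)
total length: 511/8

511/8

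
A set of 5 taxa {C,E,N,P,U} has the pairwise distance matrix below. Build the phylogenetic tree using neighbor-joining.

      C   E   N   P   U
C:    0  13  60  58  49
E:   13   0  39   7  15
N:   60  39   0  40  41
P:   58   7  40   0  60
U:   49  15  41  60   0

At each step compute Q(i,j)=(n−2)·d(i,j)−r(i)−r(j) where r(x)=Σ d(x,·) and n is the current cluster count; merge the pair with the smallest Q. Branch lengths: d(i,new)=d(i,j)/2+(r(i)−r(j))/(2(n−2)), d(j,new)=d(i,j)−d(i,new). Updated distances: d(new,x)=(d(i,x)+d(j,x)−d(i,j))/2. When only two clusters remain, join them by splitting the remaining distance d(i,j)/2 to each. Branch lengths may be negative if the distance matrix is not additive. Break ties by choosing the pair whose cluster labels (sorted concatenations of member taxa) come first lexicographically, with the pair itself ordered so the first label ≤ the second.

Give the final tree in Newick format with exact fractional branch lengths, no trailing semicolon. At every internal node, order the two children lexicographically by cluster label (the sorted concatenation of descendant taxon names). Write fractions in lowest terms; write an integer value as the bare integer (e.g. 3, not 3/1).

(((C:24,E:-11):19/4,(N:45/2,P:35/2):39/4):83/8,U:83/8)

1. join N+P (d=40, Q=-225) ⇒ NP; edges |N|=45/2, |P|=35/2
  updated: d(C,NP)=39, d(E,NP)=3, d(NP,U)=61/2
2. join C+E (d=13, Q=-106) ⇒ CE; edges |C|=24, |E|=-11
  updated: d(CE,NP)=29/2, d(CE,U)=51/2
3. join CE+NP (d=29/2, Q=-141/2) ⇒ CENP; edges |CE|=19/4, |NP|=39/4
  updated: d(CENP,U)=83/4
4. join CENP+U (d=83/4) ⇒ CENPU; edges |CENP|=83/8, |U|=83/8
final tree: (((C:24,E:-11):19/4,(N:45/2,P:35/2):39/4):83/8,U:83/8)
total length: 353/4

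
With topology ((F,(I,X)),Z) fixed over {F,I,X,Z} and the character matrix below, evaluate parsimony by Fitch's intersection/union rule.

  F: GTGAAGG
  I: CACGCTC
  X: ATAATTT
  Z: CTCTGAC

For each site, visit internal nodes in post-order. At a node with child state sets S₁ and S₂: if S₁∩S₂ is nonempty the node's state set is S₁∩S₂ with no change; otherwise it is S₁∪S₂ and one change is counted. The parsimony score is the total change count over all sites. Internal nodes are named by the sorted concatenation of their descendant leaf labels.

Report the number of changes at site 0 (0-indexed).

[col 0] IX: children I:{C}, X:{A} ∪→ {A,C}; cost 1
[col 0] FIX: children F:{G}, IX:{A,C} ∪→ {A,C,G}; cost 1
[col 0] FIXZ: children FIX:{A,C,G}, Z:{C} ∩→ {C}; cost 0
[col 1] IX: children I:{A}, X:{T} ∪→ {A,T}; cost 1
[col 1] FIX: children F:{T}, IX:{A,T} ∩→ {T}; cost 0
[col 1] FIXZ: children FIX:{T}, Z:{T} ∩→ {T}; cost 0
[col 2] IX: children I:{C}, X:{A} ∪→ {A,C}; cost 1
[col 2] FIX: children F:{G}, IX:{A,C} ∪→ {A,C,G}; cost 1
[col 2] FIXZ: children FIX:{A,C,G}, Z:{C} ∩→ {C}; cost 0
[col 3] IX: children I:{G}, X:{A} ∪→ {A,G}; cost 1
[col 3] FIX: children F:{A}, IX:{A,G} ∩→ {A}; cost 0
[col 3] FIXZ: children FIX:{A}, Z:{T} ∪→ {A,T}; cost 1
[col 4] IX: children I:{C}, X:{T} ∪→ {C,T}; cost 1
[col 4] FIX: children F:{A}, IX:{C,T} ∪→ {A,C,T}; cost 1
[col 4] FIXZ: children FIX:{A,C,T}, Z:{G} ∪→ {A,C,G,T}; cost 1
[col 5] IX: children I:{T}, X:{T} ∩→ {T}; cost 0
[col 5] FIX: children F:{G}, IX:{T} ∪→ {G,T}; cost 1
[col 5] FIXZ: children FIX:{G,T}, Z:{A} ∪→ {A,G,T}; cost 1
[col 6] IX: children I:{C}, X:{T} ∪→ {C,T}; cost 1
[col 6] FIX: children F:{G}, IX:{C,T} ∪→ {C,G,T}; cost 1
[col 6] FIXZ: children FIX:{C,G,T}, Z:{C} ∩→ {C}; cost 0
per-site changes: [2, 1, 2, 2, 3, 2, 2]; total = 14

2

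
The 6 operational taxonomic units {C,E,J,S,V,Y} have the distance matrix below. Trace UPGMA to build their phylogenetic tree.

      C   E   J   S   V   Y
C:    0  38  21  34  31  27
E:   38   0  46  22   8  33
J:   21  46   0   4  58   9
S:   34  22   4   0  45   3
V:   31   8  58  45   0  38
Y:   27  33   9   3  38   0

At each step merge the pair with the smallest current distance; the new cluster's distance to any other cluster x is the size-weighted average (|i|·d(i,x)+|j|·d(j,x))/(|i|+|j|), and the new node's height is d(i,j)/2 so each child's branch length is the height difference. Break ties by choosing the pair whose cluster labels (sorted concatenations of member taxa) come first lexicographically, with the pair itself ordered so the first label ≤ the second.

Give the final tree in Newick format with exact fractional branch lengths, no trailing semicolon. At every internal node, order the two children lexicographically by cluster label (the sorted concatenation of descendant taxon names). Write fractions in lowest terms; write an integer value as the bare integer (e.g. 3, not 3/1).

step 1: merge (S,Y) at d=3; branch lengths S→3/2, Y→3/2; new cluster SY
  updated: d(C,SY)=61/2, d(E,SY)=55/2, d(J,SY)=13/2, d(SY,V)=83/2
step 2: merge (J,SY) at d=13/2; branch lengths J→13/4, SY→7/4; new cluster JSY
  updated: d(C,JSY)=82/3, d(E,JSY)=101/3, d(JSY,V)=47
step 3: merge (E,V) at d=8; branch lengths E→4, V→4; new cluster EV
  updated: d(C,EV)=69/2, d(EV,JSY)=121/3
step 4: merge (C,JSY) at d=82/3; branch lengths C→41/3, JSY→125/12; new cluster CJSY
  updated: d(CJSY,EV)=311/8
step 5: merge (CJSY,EV) at d=311/8; branch lengths CJSY→277/48, EV→247/16; new cluster CEJSVY
final tree: ((C:41/3,(J:13/4,(S:3/2,Y:3/2):7/4):125/12):277/48,(E:4,V:4):247/16)
total length: 1471/24

((C:41/3,(J:13/4,(S:3/2,Y:3/2):7/4):125/12):277/48,(E:4,V:4):247/16)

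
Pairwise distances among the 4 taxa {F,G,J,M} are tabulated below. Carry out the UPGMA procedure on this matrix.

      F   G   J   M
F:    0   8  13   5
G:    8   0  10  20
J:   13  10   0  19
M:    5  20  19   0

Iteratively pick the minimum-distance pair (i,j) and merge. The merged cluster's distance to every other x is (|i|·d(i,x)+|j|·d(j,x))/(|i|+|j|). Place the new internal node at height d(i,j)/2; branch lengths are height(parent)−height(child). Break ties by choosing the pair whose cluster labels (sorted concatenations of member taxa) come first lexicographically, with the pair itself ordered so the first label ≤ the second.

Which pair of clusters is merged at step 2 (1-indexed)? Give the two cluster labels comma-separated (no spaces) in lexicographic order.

G,J

iteration 1: select F,M (d=5); attach at lengths (5/2, 5/2); label the merged cluster FM
  updated: d(FM,G)=14, d(FM,J)=16
iteration 2: select G,J (d=10); attach at lengths (5, 5); label the merged cluster GJ
  updated: d(FM,GJ)=15
iteration 3: select FM,GJ (d=15); attach at lengths (5, 5/2); label the merged cluster FGJM
final tree: ((F:5/2,M:5/2):5,(G:5,J:5):5/2)
total length: 45/2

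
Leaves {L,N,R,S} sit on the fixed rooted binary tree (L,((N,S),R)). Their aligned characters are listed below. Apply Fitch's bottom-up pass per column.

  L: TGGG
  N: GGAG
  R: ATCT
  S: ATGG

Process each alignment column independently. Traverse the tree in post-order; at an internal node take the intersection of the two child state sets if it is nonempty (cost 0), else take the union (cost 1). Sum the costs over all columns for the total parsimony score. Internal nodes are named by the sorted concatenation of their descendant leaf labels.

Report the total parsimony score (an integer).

7

site 0, node NS: N={G} ∪ S={A} → {A,G} (+1)
site 0, node NRS: NS={A,G} ∩ R={A} → {A} (+0)
site 0, node LNRS: L={T} ∪ NRS={A} → {A,T} (+1)
site 1, node NS: N={G} ∪ S={T} → {G,T} (+1)
site 1, node NRS: NS={G,T} ∩ R={T} → {T} (+0)
site 1, node LNRS: L={G} ∪ NRS={T} → {G,T} (+1)
site 2, node NS: N={A} ∪ S={G} → {A,G} (+1)
site 2, node NRS: NS={A,G} ∪ R={C} → {A,C,G} (+1)
site 2, node LNRS: L={G} ∩ NRS={A,C,G} → {G} (+0)
site 3, node NS: N={G} ∩ S={G} → {G} (+0)
site 3, node NRS: NS={G} ∪ R={T} → {G,T} (+1)
site 3, node LNRS: L={G} ∩ NRS={G,T} → {G} (+0)
per-site changes: [2, 2, 2, 1]; total = 7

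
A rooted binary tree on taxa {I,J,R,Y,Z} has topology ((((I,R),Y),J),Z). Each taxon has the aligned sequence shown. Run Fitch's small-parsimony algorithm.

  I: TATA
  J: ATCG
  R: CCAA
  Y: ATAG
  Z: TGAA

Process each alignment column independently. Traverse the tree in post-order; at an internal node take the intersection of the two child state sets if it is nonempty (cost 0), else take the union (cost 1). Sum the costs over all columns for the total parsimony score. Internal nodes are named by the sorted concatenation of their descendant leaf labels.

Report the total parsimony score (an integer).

site 0, node IR: I={T} ∪ R={C} → {C,T} (+1)
site 0, node IRY: IR={C,T} ∪ Y={A} → {A,C,T} (+1)
site 0, node IJRY: IRY={A,C,T} ∩ J={A} → {A} (+0)
site 0, node IJRYZ: IJRY={A} ∪ Z={T} → {A,T} (+1)
site 1, node IR: I={A} ∪ R={C} → {A,C} (+1)
site 1, node IRY: IR={A,C} ∪ Y={T} → {A,C,T} (+1)
site 1, node IJRY: IRY={A,C,T} ∩ J={T} → {T} (+0)
site 1, node IJRYZ: IJRY={T} ∪ Z={G} → {G,T} (+1)
site 2, node IR: I={T} ∪ R={A} → {A,T} (+1)
site 2, node IRY: IR={A,T} ∩ Y={A} → {A} (+0)
site 2, node IJRY: IRY={A} ∪ J={C} → {A,C} (+1)
site 2, node IJRYZ: IJRY={A,C} ∩ Z={A} → {A} (+0)
site 3, node IR: I={A} ∩ R={A} → {A} (+0)
site 3, node IRY: IR={A} ∪ Y={G} → {A,G} (+1)
site 3, node IJRY: IRY={A,G} ∩ J={G} → {G} (+0)
site 3, node IJRYZ: IJRY={G} ∪ Z={A} → {A,G} (+1)
per-site changes: [3, 3, 2, 2]; total = 10

10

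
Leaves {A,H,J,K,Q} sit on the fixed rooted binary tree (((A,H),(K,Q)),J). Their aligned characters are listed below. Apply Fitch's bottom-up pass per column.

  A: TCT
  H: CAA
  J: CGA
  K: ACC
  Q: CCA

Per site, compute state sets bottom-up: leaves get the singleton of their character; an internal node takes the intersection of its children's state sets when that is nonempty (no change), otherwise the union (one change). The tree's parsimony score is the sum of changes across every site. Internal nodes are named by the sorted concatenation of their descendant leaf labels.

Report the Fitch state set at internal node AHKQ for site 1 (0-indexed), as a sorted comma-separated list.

site 0, node AH: A={T} ∪ H={C} → {C,T} (+1)
site 0, node KQ: K={A} ∪ Q={C} → {A,C} (+1)
site 0, node AHKQ: AH={C,T} ∩ KQ={A,C} → {C} (+0)
site 0, node AHJKQ: AHKQ={C} ∩ J={C} → {C} (+0)
site 1, node AH: A={C} ∪ H={A} → {A,C} (+1)
site 1, node KQ: K={C} ∩ Q={C} → {C} (+0)
site 1, node AHKQ: AH={A,C} ∩ KQ={C} → {C} (+0)
site 1, node AHJKQ: AHKQ={C} ∪ J={G} → {C,G} (+1)
site 2, node AH: A={T} ∪ H={A} → {A,T} (+1)
site 2, node KQ: K={C} ∪ Q={A} → {A,C} (+1)
site 2, node AHKQ: AH={A,T} ∩ KQ={A,C} → {A} (+0)
site 2, node AHJKQ: AHKQ={A} ∩ J={A} → {A} (+0)
per-site changes: [2, 2, 2]; total = 6

C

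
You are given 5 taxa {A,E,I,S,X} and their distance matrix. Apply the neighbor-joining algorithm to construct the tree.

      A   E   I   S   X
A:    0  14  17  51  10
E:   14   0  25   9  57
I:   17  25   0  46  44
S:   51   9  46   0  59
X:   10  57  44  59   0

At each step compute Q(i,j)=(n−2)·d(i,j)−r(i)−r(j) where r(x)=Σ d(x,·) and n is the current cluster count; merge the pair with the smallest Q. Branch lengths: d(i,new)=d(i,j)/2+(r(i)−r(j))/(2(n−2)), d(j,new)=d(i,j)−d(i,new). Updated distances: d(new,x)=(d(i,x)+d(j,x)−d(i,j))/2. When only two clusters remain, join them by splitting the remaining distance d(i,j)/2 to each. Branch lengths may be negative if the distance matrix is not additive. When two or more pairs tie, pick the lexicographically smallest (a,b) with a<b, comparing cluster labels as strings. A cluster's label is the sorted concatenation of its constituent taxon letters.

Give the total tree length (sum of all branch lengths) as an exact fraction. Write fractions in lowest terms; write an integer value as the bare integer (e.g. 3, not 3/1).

521/8

iteration 1: select E,S (d=9, Q=-243); attach at lengths (-11/2, 29/2); label the merged cluster ES
  updated: d(A,ES)=28, d(ES,I)=31, d(ES,X)=107/2
iteration 2: select A,X (d=10, Q=-285/2); attach at lengths (-65/8, 145/8); label the merged cluster AX
  updated: d(AX,ES)=143/4, d(AX,I)=51/2
iteration 3: select AX,ES (d=143/4, Q=-369/4); attach at lengths (121/8, 165/8); label the merged cluster AESX
  updated: d(AESX,I)=83/8
iteration 4: select AESX,I (d=83/8); attach at lengths (83/16, 83/16); label the merged cluster AEISX
final tree: (((A:-65/8,X:145/8):121/8,(E:-11/2,S:29/2):165/8):83/16,I:83/16)
total length: 521/8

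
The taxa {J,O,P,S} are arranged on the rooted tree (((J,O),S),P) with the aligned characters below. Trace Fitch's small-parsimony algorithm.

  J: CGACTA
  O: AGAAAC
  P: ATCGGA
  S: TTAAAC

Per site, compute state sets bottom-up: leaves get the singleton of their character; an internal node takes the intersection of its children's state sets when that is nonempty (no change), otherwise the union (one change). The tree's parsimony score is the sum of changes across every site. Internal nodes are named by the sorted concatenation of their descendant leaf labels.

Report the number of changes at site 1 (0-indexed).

JO@0: {C} ∪ {A} = {A,C} (union, +1)
JOS@0: {A,C} ∪ {T} = {A,C,T} (union, +1)
JOPS@0: {A,C,T} ∩ {A} = {A} (intersection, +0)
JO@1: {G} ∩ {G} = {G} (intersection, +0)
JOS@1: {G} ∪ {T} = {G,T} (union, +1)
JOPS@1: {G,T} ∩ {T} = {T} (intersection, +0)
JO@2: {A} ∩ {A} = {A} (intersection, +0)
JOS@2: {A} ∩ {A} = {A} (intersection, +0)
JOPS@2: {A} ∪ {C} = {A,C} (union, +1)
JO@3: {C} ∪ {A} = {A,C} (union, +1)
JOS@3: {A,C} ∩ {A} = {A} (intersection, +0)
JOPS@3: {A} ∪ {G} = {A,G} (union, +1)
JO@4: {T} ∪ {A} = {A,T} (union, +1)
JOS@4: {A,T} ∩ {A} = {A} (intersection, +0)
JOPS@4: {A} ∪ {G} = {A,G} (union, +1)
JO@5: {A} ∪ {C} = {A,C} (union, +1)
JOS@5: {A,C} ∩ {C} = {C} (intersection, +0)
JOPS@5: {C} ∪ {A} = {A,C} (union, +1)
per-site changes: [2, 1, 1, 2, 2, 2]; total = 10

1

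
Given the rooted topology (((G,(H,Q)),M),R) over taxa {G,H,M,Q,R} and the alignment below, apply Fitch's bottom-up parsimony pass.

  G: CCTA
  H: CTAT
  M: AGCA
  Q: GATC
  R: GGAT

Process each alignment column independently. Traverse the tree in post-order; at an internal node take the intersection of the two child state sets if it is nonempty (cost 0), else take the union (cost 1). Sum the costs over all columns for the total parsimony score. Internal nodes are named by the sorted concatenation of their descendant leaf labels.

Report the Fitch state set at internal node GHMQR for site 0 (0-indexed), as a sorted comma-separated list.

A,C,G

site 0, node HQ: H={C} ∪ Q={G} → {C,G} (+1)
site 0, node GHQ: G={C} ∩ HQ={C,G} → {C} (+0)
site 0, node GHMQ: GHQ={C} ∪ M={A} → {A,C} (+1)
site 0, node GHMQR: GHMQ={A,C} ∪ R={G} → {A,C,G} (+1)
site 1, node HQ: H={T} ∪ Q={A} → {A,T} (+1)
site 1, node GHQ: G={C} ∪ HQ={A,T} → {A,C,T} (+1)
site 1, node GHMQ: GHQ={A,C,T} ∪ M={G} → {A,C,G,T} (+1)
site 1, node GHMQR: GHMQ={A,C,G,T} ∩ R={G} → {G} (+0)
site 2, node HQ: H={A} ∪ Q={T} → {A,T} (+1)
site 2, node GHQ: G={T} ∩ HQ={A,T} → {T} (+0)
site 2, node GHMQ: GHQ={T} ∪ M={C} → {C,T} (+1)
site 2, node GHMQR: GHMQ={C,T} ∪ R={A} → {A,C,T} (+1)
site 3, node HQ: H={T} ∪ Q={C} → {C,T} (+1)
site 3, node GHQ: G={A} ∪ HQ={C,T} → {A,C,T} (+1)
site 3, node GHMQ: GHQ={A,C,T} ∩ M={A} → {A} (+0)
site 3, node GHMQR: GHMQ={A} ∪ R={T} → {A,T} (+1)
per-site changes: [3, 3, 3, 3]; total = 12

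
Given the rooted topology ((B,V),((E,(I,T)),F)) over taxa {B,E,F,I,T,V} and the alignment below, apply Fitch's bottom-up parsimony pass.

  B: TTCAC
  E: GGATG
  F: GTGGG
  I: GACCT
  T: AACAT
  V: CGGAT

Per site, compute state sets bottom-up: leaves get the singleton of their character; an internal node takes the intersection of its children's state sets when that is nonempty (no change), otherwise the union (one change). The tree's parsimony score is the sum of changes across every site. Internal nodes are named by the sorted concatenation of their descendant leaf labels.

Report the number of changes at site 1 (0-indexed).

[col 0] BV: children B:{T}, V:{C} ∪→ {C,T}; cost 1
[col 0] IT: children I:{G}, T:{A} ∪→ {A,G}; cost 1
[col 0] EIT: children E:{G}, IT:{A,G} ∩→ {G}; cost 0
[col 0] EFIT: children EIT:{G}, F:{G} ∩→ {G}; cost 0
[col 0] BEFITV: children BV:{C,T}, EFIT:{G} ∪→ {C,G,T}; cost 1
[col 1] BV: children B:{T}, V:{G} ∪→ {G,T}; cost 1
[col 1] IT: children I:{A}, T:{A} ∩→ {A}; cost 0
[col 1] EIT: children E:{G}, IT:{A} ∪→ {A,G}; cost 1
[col 1] EFIT: children EIT:{A,G}, F:{T} ∪→ {A,G,T}; cost 1
[col 1] BEFITV: children BV:{G,T}, EFIT:{A,G,T} ∩→ {G,T}; cost 0
[col 2] BV: children B:{C}, V:{G} ∪→ {C,G}; cost 1
[col 2] IT: children I:{C}, T:{C} ∩→ {C}; cost 0
[col 2] EIT: children E:{A}, IT:{C} ∪→ {A,C}; cost 1
[col 2] EFIT: children EIT:{A,C}, F:{G} ∪→ {A,C,G}; cost 1
[col 2] BEFITV: children BV:{C,G}, EFIT:{A,C,G} ∩→ {C,G}; cost 0
[col 3] BV: children B:{A}, V:{A} ∩→ {A}; cost 0
[col 3] IT: children I:{C}, T:{A} ∪→ {A,C}; cost 1
[col 3] EIT: children E:{T}, IT:{A,C} ∪→ {A,C,T}; cost 1
[col 3] EFIT: children EIT:{A,C,T}, F:{G} ∪→ {A,C,G,T}; cost 1
[col 3] BEFITV: children BV:{A}, EFIT:{A,C,G,T} ∩→ {A}; cost 0
[col 4] BV: children B:{C}, V:{T} ∪→ {C,T}; cost 1
[col 4] IT: children I:{T}, T:{T} ∩→ {T}; cost 0
[col 4] EIT: children E:{G}, IT:{T} ∪→ {G,T}; cost 1
[col 4] EFIT: children EIT:{G,T}, F:{G} ∩→ {G}; cost 0
[col 4] BEFITV: children BV:{C,T}, EFIT:{G} ∪→ {C,G,T}; cost 1
per-site changes: [3, 3, 3, 3, 3]; total = 15

3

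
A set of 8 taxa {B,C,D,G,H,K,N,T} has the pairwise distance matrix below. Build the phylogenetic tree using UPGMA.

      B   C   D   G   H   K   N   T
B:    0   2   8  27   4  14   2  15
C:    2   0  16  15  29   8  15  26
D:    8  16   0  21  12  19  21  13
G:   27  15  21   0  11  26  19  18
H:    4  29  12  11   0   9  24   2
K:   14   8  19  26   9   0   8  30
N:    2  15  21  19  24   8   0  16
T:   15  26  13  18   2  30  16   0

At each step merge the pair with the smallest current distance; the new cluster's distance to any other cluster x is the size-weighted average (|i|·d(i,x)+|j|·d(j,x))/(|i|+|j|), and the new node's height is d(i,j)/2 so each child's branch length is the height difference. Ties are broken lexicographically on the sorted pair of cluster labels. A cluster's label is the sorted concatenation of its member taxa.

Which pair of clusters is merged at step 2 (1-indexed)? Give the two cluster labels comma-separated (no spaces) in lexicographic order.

1. join B+C (d=2) ⇒ BC; edges |B|=1, |C|=1
  updated: d(BC,D)=12, d(BC,G)=21, d(BC,H)=33/2, d(BC,K)=11, d(BC,N)=17/2, d(BC,T)=41/2
2. join H+T (d=2) ⇒ HT; edges |H|=1, |T|=1
  updated: d(BC,HT)=37/2, d(D,HT)=25/2, d(G,HT)=29/2, d(HT,K)=39/2, d(HT,N)=20
3. join K+N (d=8) ⇒ KN; edges |K|=4, |N|=4
  updated: d(BC,KN)=39/4, d(D,KN)=20, d(G,KN)=45/2, d(HT,KN)=79/4
4. join BC+KN (d=39/4) ⇒ BCKN; edges |BC|=31/8, |KN|=7/8
  updated: d(BCKN,D)=16, d(BCKN,G)=87/4, d(BCKN,HT)=153/8
5. join D+HT (d=25/2) ⇒ DHT; edges |D|=25/4, |HT|=21/4
  updated: d(BCKN,DHT)=217/12, d(DHT,G)=50/3
6. join DHT+G (d=50/3) ⇒ DGHT; edges |DHT|=25/12, |G|=25/3
  updated: d(BCKN,DGHT)=19
7. join BCKN+DGHT (d=19) ⇒ BCDGHKNT; edges |BCKN|=37/8, |DGHT|=7/6
final tree: (((B:1,C:1):31/8,(K:4,N:4):7/8):37/8,((D:25/4,(H:1,T:1):21/4):25/12,G:25/3):7/6)
total length: 1067/24

H,T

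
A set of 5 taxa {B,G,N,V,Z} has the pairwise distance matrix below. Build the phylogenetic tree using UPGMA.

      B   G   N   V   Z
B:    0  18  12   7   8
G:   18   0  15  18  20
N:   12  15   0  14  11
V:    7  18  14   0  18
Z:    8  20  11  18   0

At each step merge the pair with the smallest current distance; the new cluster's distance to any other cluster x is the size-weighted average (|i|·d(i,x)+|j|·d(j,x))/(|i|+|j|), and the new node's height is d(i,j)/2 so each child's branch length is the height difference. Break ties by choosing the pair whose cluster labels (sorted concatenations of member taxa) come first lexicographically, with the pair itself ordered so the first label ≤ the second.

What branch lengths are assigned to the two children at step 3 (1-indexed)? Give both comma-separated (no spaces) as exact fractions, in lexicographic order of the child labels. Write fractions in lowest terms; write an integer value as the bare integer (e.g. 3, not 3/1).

iteration 1: select B,V (d=7); attach at lengths (7/2, 7/2); label the merged cluster BV
  updated: d(BV,G)=18, d(BV,N)=13, d(BV,Z)=13
iteration 2: select N,Z (d=11); attach at lengths (11/2, 11/2); label the merged cluster NZ
  updated: d(BV,NZ)=13, d(G,NZ)=35/2
iteration 3: select BV,NZ (d=13); attach at lengths (3, 1); label the merged cluster BNVZ
  updated: d(BNVZ,G)=71/4
iteration 4: select BNVZ,G (d=71/4); attach at lengths (19/8, 71/8); label the merged cluster BGNVZ
final tree: (((B:7/2,V:7/2):3,(N:11/2,Z:11/2):1):19/8,G:71/8)
total length: 133/4

3,1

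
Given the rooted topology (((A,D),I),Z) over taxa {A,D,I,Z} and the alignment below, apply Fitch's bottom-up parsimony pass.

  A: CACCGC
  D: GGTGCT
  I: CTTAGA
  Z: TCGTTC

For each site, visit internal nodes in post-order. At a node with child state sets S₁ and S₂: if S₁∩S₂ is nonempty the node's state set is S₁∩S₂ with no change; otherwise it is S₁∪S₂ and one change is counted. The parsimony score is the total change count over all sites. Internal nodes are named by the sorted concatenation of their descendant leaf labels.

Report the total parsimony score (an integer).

site 0, node AD: A={C} ∪ D={G} → {C,G} (+1)
site 0, node ADI: AD={C,G} ∩ I={C} → {C} (+0)
site 0, node ADIZ: ADI={C} ∪ Z={T} → {C,T} (+1)
site 1, node AD: A={A} ∪ D={G} → {A,G} (+1)
site 1, node ADI: AD={A,G} ∪ I={T} → {A,G,T} (+1)
site 1, node ADIZ: ADI={A,G,T} ∪ Z={C} → {A,C,G,T} (+1)
site 2, node AD: A={C} ∪ D={T} → {C,T} (+1)
site 2, node ADI: AD={C,T} ∩ I={T} → {T} (+0)
site 2, node ADIZ: ADI={T} ∪ Z={G} → {G,T} (+1)
site 3, node AD: A={C} ∪ D={G} → {C,G} (+1)
site 3, node ADI: AD={C,G} ∪ I={A} → {A,C,G} (+1)
site 3, node ADIZ: ADI={A,C,G} ∪ Z={T} → {A,C,G,T} (+1)
site 4, node AD: A={G} ∪ D={C} → {C,G} (+1)
site 4, node ADI: AD={C,G} ∩ I={G} → {G} (+0)
site 4, node ADIZ: ADI={G} ∪ Z={T} → {G,T} (+1)
site 5, node AD: A={C} ∪ D={T} → {C,T} (+1)
site 5, node ADI: AD={C,T} ∪ I={A} → {A,C,T} (+1)
site 5, node ADIZ: ADI={A,C,T} ∩ Z={C} → {C} (+0)
per-site changes: [2, 3, 2, 3, 2, 2]; total = 14

14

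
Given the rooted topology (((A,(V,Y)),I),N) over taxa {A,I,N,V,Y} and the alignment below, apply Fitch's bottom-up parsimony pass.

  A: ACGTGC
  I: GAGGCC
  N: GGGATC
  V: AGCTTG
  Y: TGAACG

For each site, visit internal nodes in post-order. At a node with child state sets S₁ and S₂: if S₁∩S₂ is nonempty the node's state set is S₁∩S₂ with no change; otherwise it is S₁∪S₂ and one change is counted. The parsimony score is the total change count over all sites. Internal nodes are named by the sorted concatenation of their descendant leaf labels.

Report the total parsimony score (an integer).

VY@0: {A} ∪ {T} = {A,T} (union, +1)
AVY@0: {A} ∩ {A,T} = {A} (intersection, +0)
AIVY@0: {A} ∪ {G} = {A,G} (union, +1)
AINVY@0: {A,G} ∩ {G} = {G} (intersection, +0)
VY@1: {G} ∩ {G} = {G} (intersection, +0)
AVY@1: {C} ∪ {G} = {C,G} (union, +1)
AIVY@1: {C,G} ∪ {A} = {A,C,G} (union, +1)
AINVY@1: {A,C,G} ∩ {G} = {G} (intersection, +0)
VY@2: {C} ∪ {A} = {A,C} (union, +1)
AVY@2: {G} ∪ {A,C} = {A,C,G} (union, +1)
AIVY@2: {A,C,G} ∩ {G} = {G} (intersection, +0)
AINVY@2: {G} ∩ {G} = {G} (intersection, +0)
VY@3: {T} ∪ {A} = {A,T} (union, +1)
AVY@3: {T} ∩ {A,T} = {T} (intersection, +0)
AIVY@3: {T} ∪ {G} = {G,T} (union, +1)
AINVY@3: {G,T} ∪ {A} = {A,G,T} (union, +1)
VY@4: {T} ∪ {C} = {C,T} (union, +1)
AVY@4: {G} ∪ {C,T} = {C,G,T} (union, +1)
AIVY@4: {C,G,T} ∩ {C} = {C} (intersection, +0)
AINVY@4: {C} ∪ {T} = {C,T} (union, +1)
VY@5: {G} ∩ {G} = {G} (intersection, +0)
AVY@5: {C} ∪ {G} = {C,G} (union, +1)
AIVY@5: {C,G} ∩ {C} = {C} (intersection, +0)
AINVY@5: {C} ∩ {C} = {C} (intersection, +0)
per-site changes: [2, 2, 2, 3, 3, 1]; total = 13

13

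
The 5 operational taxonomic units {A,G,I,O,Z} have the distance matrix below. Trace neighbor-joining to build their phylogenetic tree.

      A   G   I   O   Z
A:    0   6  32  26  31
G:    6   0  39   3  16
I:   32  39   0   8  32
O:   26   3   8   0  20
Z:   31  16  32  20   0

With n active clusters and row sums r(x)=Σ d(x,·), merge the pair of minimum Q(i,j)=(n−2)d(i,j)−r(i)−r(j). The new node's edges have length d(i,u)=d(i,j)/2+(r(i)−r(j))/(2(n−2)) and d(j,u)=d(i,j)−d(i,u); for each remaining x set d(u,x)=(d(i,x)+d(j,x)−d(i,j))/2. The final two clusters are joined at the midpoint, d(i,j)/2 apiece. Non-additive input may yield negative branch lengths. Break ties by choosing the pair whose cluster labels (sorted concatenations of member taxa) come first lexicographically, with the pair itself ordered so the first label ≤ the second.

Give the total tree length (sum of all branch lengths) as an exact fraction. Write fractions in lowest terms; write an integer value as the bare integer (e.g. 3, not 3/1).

step 1: merge (I,O) at d=8, Q=-144; branch lengths I→13, O→-5; new cluster IO
  updated: d(A,IO)=25, d(G,IO)=17, d(IO,Z)=22
step 2: merge (A,G) at d=6, Q=-89; branch lengths A→35/4, G→-11/4; new cluster AG
  updated: d(AG,IO)=18, d(AG,Z)=41/2
step 3: merge (AG,IO) at d=18, Q=-121/2; branch lengths AG→33/4, IO→39/4; new cluster AGIO
  updated: d(AGIO,Z)=49/4
step 4: merge (AGIO,Z) at d=49/4; branch lengths AGIO→49/8, Z→49/8; new cluster AGIOZ
final tree: (((A:35/4,G:-11/4):33/4,(I:13,O:-5):39/4):49/8,Z:49/8)
total length: 177/4

177/4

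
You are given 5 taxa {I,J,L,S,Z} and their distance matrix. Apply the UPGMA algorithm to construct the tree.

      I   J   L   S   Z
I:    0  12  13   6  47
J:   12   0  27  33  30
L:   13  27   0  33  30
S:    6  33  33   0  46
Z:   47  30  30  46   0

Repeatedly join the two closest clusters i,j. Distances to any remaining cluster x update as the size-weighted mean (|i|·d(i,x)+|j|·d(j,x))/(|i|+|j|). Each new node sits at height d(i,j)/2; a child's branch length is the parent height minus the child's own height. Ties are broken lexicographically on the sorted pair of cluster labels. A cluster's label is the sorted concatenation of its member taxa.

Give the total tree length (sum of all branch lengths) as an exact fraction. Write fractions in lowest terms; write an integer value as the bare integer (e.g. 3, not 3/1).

194/3

iteration 1: select I,S (d=6); attach at lengths (3, 3); label the merged cluster IS
  updated: d(IS,J)=45/2, d(IS,L)=23, d(IS,Z)=93/2
iteration 2: select IS,J (d=45/2); attach at lengths (33/4, 45/4); label the merged cluster IJS
  updated: d(IJS,L)=73/3, d(IJS,Z)=41
iteration 3: select IJS,L (d=73/3); attach at lengths (11/12, 73/6); label the merged cluster IJLS
  updated: d(IJLS,Z)=153/4
iteration 4: select IJLS,Z (d=153/4); attach at lengths (167/24, 153/8); label the merged cluster IJLSZ
final tree: ((((I:3,S:3):33/4,J:45/4):11/12,L:73/6):167/24,Z:153/8)
total length: 194/3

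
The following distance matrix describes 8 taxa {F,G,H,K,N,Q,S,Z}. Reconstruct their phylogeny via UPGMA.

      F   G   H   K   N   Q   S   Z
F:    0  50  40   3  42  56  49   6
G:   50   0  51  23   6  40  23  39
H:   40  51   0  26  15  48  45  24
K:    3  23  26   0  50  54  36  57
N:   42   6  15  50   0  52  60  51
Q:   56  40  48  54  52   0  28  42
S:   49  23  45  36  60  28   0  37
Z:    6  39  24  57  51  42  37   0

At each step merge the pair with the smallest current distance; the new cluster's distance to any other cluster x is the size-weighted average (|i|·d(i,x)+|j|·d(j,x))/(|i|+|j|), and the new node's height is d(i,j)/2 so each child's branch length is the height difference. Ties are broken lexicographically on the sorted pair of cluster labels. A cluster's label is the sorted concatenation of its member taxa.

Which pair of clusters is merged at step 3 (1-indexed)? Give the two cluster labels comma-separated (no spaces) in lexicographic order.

H,Z

step 1: merge (F,K) at d=3; branch lengths F→3/2, K→3/2; new cluster FK
  updated: d(FK,G)=73/2, d(FK,H)=33, d(FK,N)=46, d(FK,Q)=55, d(FK,S)=85/2, d(FK,Z)=63/2
step 2: merge (G,N) at d=6; branch lengths G→3, N→3; new cluster GN
  updated: d(FK,GN)=165/4, d(GN,H)=33, d(GN,Q)=46, d(GN,S)=83/2, d(GN,Z)=45
step 3: merge (H,Z) at d=24; branch lengths H→12, Z→12; new cluster HZ
  updated: d(FK,HZ)=129/4, d(GN,HZ)=39, d(HZ,Q)=45, d(HZ,S)=41
step 4: merge (Q,S) at d=28; branch lengths Q→14, S→14; new cluster QS
  updated: d(FK,QS)=195/4, d(GN,QS)=175/4, d(HZ,QS)=43
step 5: merge (FK,HZ) at d=129/4; branch lengths FK→117/8, HZ→33/8; new cluster FHKZ
  updated: d(FHKZ,GN)=321/8, d(FHKZ,QS)=367/8
step 6: merge (FHKZ,GN) at d=321/8; branch lengths FHKZ→63/16, GN→273/16; new cluster FGHKNZ
  updated: d(FGHKNZ,QS)=271/6
step 7: merge (FGHKNZ,QS) at d=271/6; branch lengths FGHKNZ→121/48, QS→103/12; new cluster FGHKNQSZ
final tree: ((((F:3/2,K:3/2):117/8,(H:12,Z:12):33/8):63/16,(G:3,N:3):273/16):121/48,(Q:14,S:14):103/12)
total length: 5369/48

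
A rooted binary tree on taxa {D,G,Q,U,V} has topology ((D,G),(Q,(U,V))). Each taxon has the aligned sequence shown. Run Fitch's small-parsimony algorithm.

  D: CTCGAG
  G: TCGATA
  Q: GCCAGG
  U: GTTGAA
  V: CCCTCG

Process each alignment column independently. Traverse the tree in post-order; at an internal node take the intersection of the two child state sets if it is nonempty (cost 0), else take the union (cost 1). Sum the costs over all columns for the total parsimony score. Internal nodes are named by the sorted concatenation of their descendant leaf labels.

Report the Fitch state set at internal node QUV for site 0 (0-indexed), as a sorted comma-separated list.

G

[col 0] DG: children D:{C}, G:{T} ∪→ {C,T}; cost 1
[col 0] UV: children U:{G}, V:{C} ∪→ {C,G}; cost 1
[col 0] QUV: children Q:{G}, UV:{C,G} ∩→ {G}; cost 0
[col 0] DGQUV: children DG:{C,T}, QUV:{G} ∪→ {C,G,T}; cost 1
[col 1] DG: children D:{T}, G:{C} ∪→ {C,T}; cost 1
[col 1] UV: children U:{T}, V:{C} ∪→ {C,T}; cost 1
[col 1] QUV: children Q:{C}, UV:{C,T} ∩→ {C}; cost 0
[col 1] DGQUV: children DG:{C,T}, QUV:{C} ∩→ {C}; cost 0
[col 2] DG: children D:{C}, G:{G} ∪→ {C,G}; cost 1
[col 2] UV: children U:{T}, V:{C} ∪→ {C,T}; cost 1
[col 2] QUV: children Q:{C}, UV:{C,T} ∩→ {C}; cost 0
[col 2] DGQUV: children DG:{C,G}, QUV:{C} ∩→ {C}; cost 0
[col 3] DG: children D:{G}, G:{A} ∪→ {A,G}; cost 1
[col 3] UV: children U:{G}, V:{T} ∪→ {G,T}; cost 1
[col 3] QUV: children Q:{A}, UV:{G,T} ∪→ {A,G,T}; cost 1
[col 3] DGQUV: children DG:{A,G}, QUV:{A,G,T} ∩→ {A,G}; cost 0
[col 4] DG: children D:{A}, G:{T} ∪→ {A,T}; cost 1
[col 4] UV: children U:{A}, V:{C} ∪→ {A,C}; cost 1
[col 4] QUV: children Q:{G}, UV:{A,C} ∪→ {A,C,G}; cost 1
[col 4] DGQUV: children DG:{A,T}, QUV:{A,C,G} ∩→ {A}; cost 0
[col 5] DG: children D:{G}, G:{A} ∪→ {A,G}; cost 1
[col 5] UV: children U:{A}, V:{G} ∪→ {A,G}; cost 1
[col 5] QUV: children Q:{G}, UV:{A,G} ∩→ {G}; cost 0
[col 5] DGQUV: children DG:{A,G}, QUV:{G} ∩→ {G}; cost 0
per-site changes: [3, 2, 2, 3, 3, 2]; total = 15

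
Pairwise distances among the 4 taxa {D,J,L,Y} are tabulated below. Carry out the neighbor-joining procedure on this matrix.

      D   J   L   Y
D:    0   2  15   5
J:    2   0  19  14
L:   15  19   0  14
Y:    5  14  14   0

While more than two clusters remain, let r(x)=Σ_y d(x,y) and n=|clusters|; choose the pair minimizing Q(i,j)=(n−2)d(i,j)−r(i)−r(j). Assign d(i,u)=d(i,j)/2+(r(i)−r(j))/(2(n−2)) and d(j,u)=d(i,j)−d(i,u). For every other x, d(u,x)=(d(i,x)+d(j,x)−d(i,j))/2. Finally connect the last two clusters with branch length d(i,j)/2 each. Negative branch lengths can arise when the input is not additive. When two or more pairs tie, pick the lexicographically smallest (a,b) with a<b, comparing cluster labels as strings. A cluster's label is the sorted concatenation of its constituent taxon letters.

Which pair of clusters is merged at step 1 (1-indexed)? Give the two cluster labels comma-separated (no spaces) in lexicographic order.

D,J

step 1: merge (D,J) at d=2, Q=-53; branch lengths D→-9/4, J→17/4; new cluster DJ
  updated: d(DJ,L)=16, d(DJ,Y)=17/2
step 2: merge (DJ,L) at d=16, Q=-77/2; branch lengths DJ→21/4, L→43/4; new cluster DJL
  updated: d(DJL,Y)=13/4
step 3: merge (DJL,Y) at d=13/4; branch lengths DJL→13/8, Y→13/8; new cluster DJLY
final tree: (((D:-9/4,J:17/4):21/4,L:43/4):13/8,Y:13/8)
total length: 85/4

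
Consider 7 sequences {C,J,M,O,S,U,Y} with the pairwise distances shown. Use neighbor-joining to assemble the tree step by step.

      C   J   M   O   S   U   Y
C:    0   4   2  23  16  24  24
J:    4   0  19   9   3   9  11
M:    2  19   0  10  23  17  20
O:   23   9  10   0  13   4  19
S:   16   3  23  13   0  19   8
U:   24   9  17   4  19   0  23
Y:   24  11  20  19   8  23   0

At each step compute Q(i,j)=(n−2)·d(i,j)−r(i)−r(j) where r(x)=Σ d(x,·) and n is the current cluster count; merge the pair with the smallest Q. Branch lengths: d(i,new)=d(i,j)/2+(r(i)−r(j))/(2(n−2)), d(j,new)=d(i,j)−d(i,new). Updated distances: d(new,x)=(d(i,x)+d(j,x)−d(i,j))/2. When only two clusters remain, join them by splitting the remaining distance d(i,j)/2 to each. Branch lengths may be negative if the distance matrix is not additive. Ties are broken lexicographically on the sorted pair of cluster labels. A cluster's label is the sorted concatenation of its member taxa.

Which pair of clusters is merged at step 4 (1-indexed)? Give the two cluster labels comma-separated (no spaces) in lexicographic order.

iteration 1: select C,M (d=2, Q=-174); attach at lengths (6/5, 4/5); label the merged cluster CM
  updated: d(CM,J)=21/2, d(CM,O)=31/2, d(CM,S)=37/2, d(CM,U)=39/2, d(CM,Y)=21
iteration 2: select O,U (d=4, Q=-119); attach at lengths (1/4, 15/4); label the merged cluster OU
  updated: d(CM,OU)=31/2, d(J,OU)=7, d(OU,S)=14, d(OU,Y)=19
iteration 3: select S,Y (d=8, Q=-157/2); attach at lengths (17/12, 79/12); label the merged cluster SY
  updated: d(CM,SY)=63/4, d(J,SY)=3, d(OU,SY)=25/2
iteration 4: select CM,OU (d=31/2, Q=-183/4); attach at lengths (151/16, 97/16); label the merged cluster CMOU
  updated: d(CMOU,J)=1, d(CMOU,SY)=51/8
iteration 5: select CMOU,J (d=1, Q=-83/8); attach at lengths (35/16, -19/16); label the merged cluster CJMOU
  updated: d(CJMOU,SY)=67/16
iteration 6: select CJMOU,SY (d=67/16); attach at lengths (67/32, 67/32); label the merged cluster CJMOSUY
final tree: ((((C:6/5,M:4/5):151/16,(O:1/4,U:15/4):97/16):35/16,J:-19/16):67/32,(S:17/12,Y:79/12):67/32)
total length: 555/16

CM,OU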